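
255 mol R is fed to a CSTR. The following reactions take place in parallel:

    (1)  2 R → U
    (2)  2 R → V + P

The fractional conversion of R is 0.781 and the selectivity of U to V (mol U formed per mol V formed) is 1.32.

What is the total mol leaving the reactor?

198 mol

Conversion of R: R consumed = 0.781 × 255 = 199.2 mol = 2ξ₁ + 2ξ₂.
Selectivity: 1ξ₁ / (1ξ₂) = 1.32 → ξ₁ = 1.32 ξ₂.
Substitute: (2·1.32 + 2) ξ₂ = 199.2 → ξ₂ = 42.92 mol, ξ₁ = 56.66 mol.
Outlet amounts (n = n₀ + Σ ν·ξ):
  R: 255 − 2(56.66) − 2(42.92) = 55.85
  U: 0 + 1(56.66) = 56.66
  V: 0 + 1(42.92) = 42.92
  P: 0 + 1(42.92) = 42.92
Total out = 55.85 + 56.66 + 42.92 + 42.92 = 198.3 mol.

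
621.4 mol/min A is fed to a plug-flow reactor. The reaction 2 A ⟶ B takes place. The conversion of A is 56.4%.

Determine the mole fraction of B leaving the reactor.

A reacted = 0.564 × 621.4 = 350.5 mol/min; ν_A = −2, so ξ = 350.5/2 = 175.2 mol/min.
Outlet amounts (n = n₀ + ν ξ):
  A: 621.4 − 2(175.2) = 270.9
  B: 0 + 1(175.2) = 175.2
Total out = 446.2 mol/min; y_B = 175.2 / 446.2 = 0.3928.

0.393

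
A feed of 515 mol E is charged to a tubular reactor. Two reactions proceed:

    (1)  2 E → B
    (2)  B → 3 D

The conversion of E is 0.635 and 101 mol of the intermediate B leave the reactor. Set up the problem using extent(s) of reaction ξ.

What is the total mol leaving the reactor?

477 mol

Conversion of E: E consumed = 2ξ₁ = 0.635 × 515 → ξ₁ = 163.5 mol.
B balance: n_B = 0 + 1ξ₁ − 1ξ₂ = 101 → ξ₂ = (1·163.5 − 101)/1 = 62.51 mol.
Outlet amounts (n = n₀ + Σ ν·ξ):
  E: 515 − 2(163.5) = 188
  B: 0 + 1(163.5) − 1(62.51) = 101
  D: 0 + 3(62.51) = 187.5
Total out = 188 + 101 + 187.5 = 476.5 mol.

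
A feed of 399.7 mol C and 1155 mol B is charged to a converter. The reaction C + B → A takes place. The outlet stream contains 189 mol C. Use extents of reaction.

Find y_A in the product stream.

0.157

For C: n = n₀ − 1ξ → 189 = 399.7 − 1ξ, giving ξ = 210.7 mol.
Outlet amounts (n = n₀ + ν ξ):
  C: 399.7 − 1(210.7) = 189
  B: 1155 − 1(210.7) = 944.3
  A: 0 + 1(210.7) = 210.7
Total out = 1344 mol; y_A = 210.7 / 1344 = 0.1568.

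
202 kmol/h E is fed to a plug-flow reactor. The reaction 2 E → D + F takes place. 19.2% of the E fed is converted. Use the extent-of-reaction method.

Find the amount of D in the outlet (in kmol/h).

19.4 kmol/h

E reacted = 0.192 × 202 = 38.78 kmol/h; ν_E = −2, so ξ = 38.78/2 = 19.39 kmol/h.
Outlet amounts (n = n₀ + ν ξ):
  E: 202 − 2(19.39) = 163.2
  D: 0 + 1(19.39) = 19.39
  F: 0 + 1(19.39) = 19.39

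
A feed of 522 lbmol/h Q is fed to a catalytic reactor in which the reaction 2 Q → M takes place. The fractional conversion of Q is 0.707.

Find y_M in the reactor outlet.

0.547

Q reacted = 0.707 × 522 = 369.1 lbmol/h; ν_Q = −2, so ξ = 369.1/2 = 184.5 lbmol/h.
Outlet amounts (n = n₀ + ν ξ):
  Q: 522 − 2(184.5) = 152.9
  M: 0 + 1(184.5) = 184.5
Total out = 337.5 lbmol/h; y_M = 184.5 / 337.5 = 0.5468.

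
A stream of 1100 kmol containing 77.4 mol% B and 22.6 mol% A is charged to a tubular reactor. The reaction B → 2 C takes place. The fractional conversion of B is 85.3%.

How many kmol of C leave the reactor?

1450 kmol

B reacted = 0.853 × 851.4 = 726.2 kmol; ν_B = −1, so ξ = 726.2/1 = 726.2 kmol.
Outlet amounts (n = n₀ + ν ξ):
  B: 851.4 − 1(726.2) = 125.2
  C: 0 + 2(726.2) = 1452
  A: 248.6 (inert)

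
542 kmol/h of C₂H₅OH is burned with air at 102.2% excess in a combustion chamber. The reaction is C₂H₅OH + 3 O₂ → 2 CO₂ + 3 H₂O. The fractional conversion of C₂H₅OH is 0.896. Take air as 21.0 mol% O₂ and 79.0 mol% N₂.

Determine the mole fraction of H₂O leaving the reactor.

Stoichiometric O₂ = 3 × 542 = 1626 kmol/h; O₂ fed = 1626 × 2.022 = 3288 kmol/h.
N₂ fed = 3288 × 79/21 = 12370 kmol/h.
Fuel reacted = 0.896 × 542 → ξ = 485.6 kmol/h.
Outlet (n = n₀ + ν ξ):
  C₂H₅OH: 542 − 1(485.6) = 56.37
  O₂: 3288 − 3(485.6) = 1831
  N₂: 12370 (inert)
  CO₂: 0 + 2(485.6) = 971.3
  H₂O: 0 + 3(485.6) = 1457
Total out = 16680 kmol/h; y_H₂O = 1457 / 16680 = 0.08732.

0.0873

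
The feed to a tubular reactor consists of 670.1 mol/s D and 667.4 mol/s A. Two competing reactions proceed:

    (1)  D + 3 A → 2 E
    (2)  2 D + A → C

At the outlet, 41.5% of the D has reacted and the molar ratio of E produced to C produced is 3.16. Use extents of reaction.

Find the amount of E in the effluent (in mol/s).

Conversion of D: D consumed = 0.415 × 670.1 = 278.1 mol/s = 1ξ₁ + 2ξ₂.
Selectivity: 2ξ₁ / (1ξ₂) = 3.16 → ξ₁ = 1.58 ξ₂.
Substitute: (1·1.58 + 2) ξ₂ = 278.1 → ξ₂ = 77.68 mol/s, ξ₁ = 122.7 mol/s.
Outlet amounts (n = n₀ + Σ ν·ξ):
  D: 670.1 − 1(122.7) − 2(77.68) = 392
  A: 667.4 − 3(122.7) − 1(77.68) = 221.5
  E: 0 + 2(122.7) = 245.5
  C: 0 + 1(77.68) = 77.68

245 mol/s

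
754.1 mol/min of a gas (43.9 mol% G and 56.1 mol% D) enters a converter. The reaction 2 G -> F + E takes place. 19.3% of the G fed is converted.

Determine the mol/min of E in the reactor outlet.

31.9 mol/min

G reacted = 0.193 × 331 = 63.89 mol/min; ν_G = −2, so ξ = 63.89/2 = 31.95 mol/min.
Outlet amounts (n = n₀ + ν ξ):
  G: 331 − 2(31.95) = 267.2
  F: 0 + 1(31.95) = 31.95
  E: 0 + 1(31.95) = 31.95
  D: 423.1 (inert)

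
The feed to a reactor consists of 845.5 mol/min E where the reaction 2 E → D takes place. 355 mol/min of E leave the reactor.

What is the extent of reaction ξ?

For E: n = n₀ − 2ξ → 355 = 845.5 − 2ξ, giving ξ = 245.2 mol/min.
Outlet amounts (n = n₀ + ν ξ):
  E: 845.5 − 2(245.2) = 355
  D: 0 + 1(245.2) = 245.2

ξ = 245 mol/min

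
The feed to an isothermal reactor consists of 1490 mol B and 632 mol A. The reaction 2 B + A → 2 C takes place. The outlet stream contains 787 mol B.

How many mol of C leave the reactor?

For B: n = n₀ − 2ξ → 787 = 1490 − 2ξ, giving ξ = 351.5 mol.
Outlet amounts (n = n₀ + ν ξ):
  B: 1490 − 2(351.5) = 787
  A: 632 − 1(351.5) = 280.5
  C: 0 + 2(351.5) = 703

703 mol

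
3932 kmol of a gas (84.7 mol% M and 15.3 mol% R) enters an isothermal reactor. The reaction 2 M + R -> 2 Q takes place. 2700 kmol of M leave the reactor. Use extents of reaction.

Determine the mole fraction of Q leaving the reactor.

For M: n = n₀ − 2ξ → 2700 = 3330 − 2ξ, giving ξ = 315.2 kmol.
Outlet amounts (n = n₀ + ν ξ):
  M: 3330 − 2(315.2) = 2700
  R: 601.6 − 1(315.2) = 286.4
  Q: 0 + 2(315.2) = 630.4
Total out = 3617 kmol; y_Q = 630.4 / 3617 = 0.1743.

0.174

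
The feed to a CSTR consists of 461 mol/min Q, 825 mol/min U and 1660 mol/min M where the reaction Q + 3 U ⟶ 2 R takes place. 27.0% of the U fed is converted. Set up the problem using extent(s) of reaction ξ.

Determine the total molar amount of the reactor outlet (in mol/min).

2800 mol/min

U reacted = 0.27 × 825 = 222.8 mol/min; ν_U = −3, so ξ = 222.8/3 = 74.25 mol/min.
Outlet amounts (n = n₀ + ν ξ):
  Q: 461 − 1(74.25) = 386.8
  U: 825 − 3(74.25) = 602.2
  R: 0 + 2(74.25) = 148.5
  M: 1660 (inert)
Total out = 386.8 + 602.2 + 148.5 + 1660 = 2798 mol/min.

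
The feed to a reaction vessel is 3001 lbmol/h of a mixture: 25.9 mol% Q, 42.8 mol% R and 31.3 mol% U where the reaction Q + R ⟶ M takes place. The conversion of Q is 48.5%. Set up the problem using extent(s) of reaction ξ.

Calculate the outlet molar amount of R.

Q reacted = 0.485 × 777.3 = 377 lbmol/h; ν_Q = −1, so ξ = 377/1 = 377 lbmol/h.
Outlet amounts (n = n₀ + ν ξ):
  Q: 777.3 − 1(377) = 400.3
  R: 1284 − 1(377) = 907.5
  M: 0 + 1(377) = 377
  U: 939.3 (inert)

907 lbmol/h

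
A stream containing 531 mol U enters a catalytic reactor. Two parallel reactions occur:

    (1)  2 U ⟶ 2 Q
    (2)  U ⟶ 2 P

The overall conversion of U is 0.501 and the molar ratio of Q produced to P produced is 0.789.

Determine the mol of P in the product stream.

Conversion of U: U consumed = 0.501 × 531 = 266 mol = 2ξ₁ + 1ξ₂.
Selectivity: 2ξ₁ / (2ξ₂) = 0.789 → ξ₁ = 0.789 ξ₂.
Substitute: (2·0.789 + 1) ξ₂ = 266 → ξ₂ = 103.2 mol, ξ₁ = 81.42 mol.
Outlet amounts (n = n₀ + Σ ν·ξ):
  U: 531 − 2(81.42) − 1(103.2) = 265
  Q: 0 + 2(81.42) = 162.8
  P: 0 + 2(103.2) = 206.4

206 mol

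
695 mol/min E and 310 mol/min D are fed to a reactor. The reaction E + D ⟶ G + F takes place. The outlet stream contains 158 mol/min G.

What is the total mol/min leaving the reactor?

For G: n = n₀ + 1ξ → 158 = 0 + 1ξ, giving ξ = 158 mol/min.
Outlet amounts (n = n₀ + ν ξ):
  E: 695 − 1(158) = 537
  D: 310 − 1(158) = 152
  G: 0 + 1(158) = 158
  F: 0 + 1(158) = 158
Total out = 537 + 152 + 158 + 158 = 1005 mol/min.

1000 mol/min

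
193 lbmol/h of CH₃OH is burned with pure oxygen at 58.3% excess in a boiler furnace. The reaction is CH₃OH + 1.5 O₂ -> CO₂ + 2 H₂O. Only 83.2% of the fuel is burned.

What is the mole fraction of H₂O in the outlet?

Stoichiometric O₂ = 1.5 × 193 = 289.5 lbmol/h; O₂ fed = 289.5 × 1.583 = 458.3 lbmol/h.
Fuel reacted = 0.832 × 193 → ξ = 160.6 lbmol/h.
Outlet (n = n₀ + ν ξ):
  CH₃OH: 193 − 1(160.6) = 32.42
  O₂: 458.3 − 1.5(160.6) = 217.4
  CO₂: 0 + 1(160.6) = 160.6
  H₂O: 0 + 2(160.6) = 321.2
Total out = 731.6 lbmol/h; y_H₂O = 321.2 / 731.6 = 0.439.

0.439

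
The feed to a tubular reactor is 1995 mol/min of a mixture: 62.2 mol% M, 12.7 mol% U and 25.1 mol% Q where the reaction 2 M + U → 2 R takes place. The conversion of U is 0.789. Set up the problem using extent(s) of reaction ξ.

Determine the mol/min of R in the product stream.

400 mol/min

U reacted = 0.789 × 253.4 = 199.9 mol/min; ν_U = −1, so ξ = 199.9/1 = 199.9 mol/min.
Outlet amounts (n = n₀ + ν ξ):
  M: 1241 − 2(199.9) = 841.1
  U: 253.4 − 1(199.9) = 53.46
  R: 0 + 2(199.9) = 399.8
  Q: 500.7 (inert)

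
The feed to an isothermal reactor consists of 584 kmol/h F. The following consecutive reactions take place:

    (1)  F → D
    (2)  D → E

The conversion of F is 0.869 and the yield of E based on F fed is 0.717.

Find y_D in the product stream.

0.152

Conversion of F: F consumed = 1ξ₁ = 0.869 × 584 → ξ₁ = 507.5 kmol/h.
Yield of E: 1ξ₂ / 584 = 0.717 → ξ₂ = 418.7 kmol/h.
Outlet amounts (n = n₀ + Σ ν·ξ):
  F: 584 − 1(507.5) = 76.5
  D: 0 + 1(507.5) − 1(418.7) = 88.77
  E: 0 + 1(418.7) = 418.7
Total out = 584 kmol/h; y_D = 88.77 / 584 = 0.152.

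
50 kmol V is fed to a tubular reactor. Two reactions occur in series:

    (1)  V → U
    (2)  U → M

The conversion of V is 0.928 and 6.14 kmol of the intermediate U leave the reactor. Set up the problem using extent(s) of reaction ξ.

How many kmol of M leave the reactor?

40.3 kmol

Conversion of V: V consumed = 1ξ₁ = 0.928 × 50 → ξ₁ = 46.4 kmol.
U balance: n_U = 0 + 1ξ₁ − 1ξ₂ = 6.14 → ξ₂ = (1·46.4 − 6.14)/1 = 40.26 kmol.
Outlet amounts (n = n₀ + Σ ν·ξ):
  V: 50 − 1(46.4) = 3.6
  U: 0 + 1(46.4) − 1(40.26) = 6.14
  M: 0 + 1(40.26) = 40.26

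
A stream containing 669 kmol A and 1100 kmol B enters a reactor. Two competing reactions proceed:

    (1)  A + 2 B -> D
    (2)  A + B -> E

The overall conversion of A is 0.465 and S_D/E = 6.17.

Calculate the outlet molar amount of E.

Conversion of A: A consumed = 0.465 × 669 = 311.1 kmol = 1ξ₁ + 1ξ₂.
Selectivity: 1ξ₁ / (1ξ₂) = 6.17 → ξ₁ = 6.17 ξ₂.
Substitute: (1·6.17 + 1) ξ₂ = 311.1 → ξ₂ = 43.39 kmol, ξ₁ = 267.7 kmol.
Outlet amounts (n = n₀ + Σ ν·ξ):
  A: 669 − 1(267.7) − 1(43.39) = 357.9
  B: 1100 − 2(267.7) − 1(43.39) = 521.2
  D: 0 + 1(267.7) = 267.7
  E: 0 + 1(43.39) = 43.39

43.4 kmol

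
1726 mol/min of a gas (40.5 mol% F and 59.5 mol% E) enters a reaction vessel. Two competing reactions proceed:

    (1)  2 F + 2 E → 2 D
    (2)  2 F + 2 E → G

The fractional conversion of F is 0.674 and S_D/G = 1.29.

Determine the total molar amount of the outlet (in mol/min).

1110 mol/min

Conversion of F: F consumed = 0.674 × 699 = 471.1 mol/min = 2ξ₁ + 2ξ₂.
Selectivity: 2ξ₁ / (1ξ₂) = 1.29 → ξ₁ = 0.645 ξ₂.
Substitute: (2·0.645 + 2) ξ₂ = 471.1 → ξ₂ = 143.2 mol/min, ξ₁ = 92.37 mol/min.
Outlet amounts (n = n₀ + Σ ν·ξ):
  F: 699 − 2(92.37) − 2(143.2) = 227.9
  E: 1027 − 2(92.37) − 2(143.2) = 555.8
  D: 0 + 2(92.37) = 184.7
  G: 0 + 1(143.2) = 143.2
Total out = 227.9 + 555.8 + 184.7 + 143.2 = 1112 mol/min.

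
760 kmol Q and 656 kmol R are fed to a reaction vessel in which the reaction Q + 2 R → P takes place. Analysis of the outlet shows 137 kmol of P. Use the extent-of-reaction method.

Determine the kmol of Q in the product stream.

For P: n = n₀ + 1ξ → 137 = 0 + 1ξ, giving ξ = 137 kmol.
Outlet amounts (n = n₀ + ν ξ):
  Q: 760 − 1(137) = 623
  R: 656 − 2(137) = 382
  P: 0 + 1(137) = 137

623 kmol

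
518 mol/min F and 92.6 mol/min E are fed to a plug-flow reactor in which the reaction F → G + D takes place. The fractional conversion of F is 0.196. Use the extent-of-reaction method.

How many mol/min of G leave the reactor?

F reacted = 0.196 × 518 = 101.5 mol/min; ν_F = −1, so ξ = 101.5/1 = 101.5 mol/min.
Outlet amounts (n = n₀ + ν ξ):
  F: 518 − 1(101.5) = 416.5
  G: 0 + 1(101.5) = 101.5
  D: 0 + 1(101.5) = 101.5
  E: 92.6 (inert)

102 mol/min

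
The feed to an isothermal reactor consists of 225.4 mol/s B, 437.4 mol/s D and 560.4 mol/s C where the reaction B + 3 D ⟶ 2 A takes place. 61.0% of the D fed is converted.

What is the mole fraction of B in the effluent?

D reacted = 0.61 × 437.4 = 266.8 mol/s; ν_D = −3, so ξ = 266.8/3 = 88.94 mol/s.
Outlet amounts (n = n₀ + ν ξ):
  B: 225.4 − 1(88.94) = 136.5
  D: 437.4 − 3(88.94) = 170.6
  A: 0 + 2(88.94) = 177.9
  C: 560.4 (inert)
Total out = 1045 mol/s; y_B = 136.5 / 1045 = 0.1305.

0.131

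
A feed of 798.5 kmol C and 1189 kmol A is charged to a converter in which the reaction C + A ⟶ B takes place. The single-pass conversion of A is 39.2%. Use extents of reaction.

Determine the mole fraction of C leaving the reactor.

0.218

A reacted = 0.392 × 1189 = 466.1 kmol; ν_A = −1, so ξ = 466.1/1 = 466.1 kmol.
Outlet amounts (n = n₀ + ν ξ):
  C: 798.5 − 1(466.1) = 332.4
  A: 1189 − 1(466.1) = 722.9
  B: 0 + 1(466.1) = 466.1
Total out = 1521 kmol; y_C = 332.4 / 1521 = 0.2185.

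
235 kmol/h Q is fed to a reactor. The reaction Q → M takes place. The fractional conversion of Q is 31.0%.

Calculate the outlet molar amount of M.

Q reacted = 0.31 × 235 = 72.85 kmol/h; ν_Q = −1, so ξ = 72.85/1 = 72.85 kmol/h.
Outlet amounts (n = n₀ + ν ξ):
  Q: 235 − 1(72.85) = 162.2
  M: 0 + 1(72.85) = 72.85

72.8 kmol/h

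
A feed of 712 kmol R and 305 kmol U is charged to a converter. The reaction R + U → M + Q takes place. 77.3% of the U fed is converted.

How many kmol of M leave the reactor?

U reacted = 0.773 × 305 = 235.8 kmol; ν_U = −1, so ξ = 235.8/1 = 235.8 kmol.
Outlet amounts (n = n₀ + ν ξ):
  R: 712 − 1(235.8) = 476.2
  U: 305 − 1(235.8) = 69.23
  M: 0 + 1(235.8) = 235.8
  Q: 0 + 1(235.8) = 235.8

236 kmol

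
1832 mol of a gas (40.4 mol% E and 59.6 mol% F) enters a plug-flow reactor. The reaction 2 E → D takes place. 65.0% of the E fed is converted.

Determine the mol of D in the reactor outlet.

E reacted = 0.65 × 740.1 = 481.1 mol; ν_E = −2, so ξ = 481.1/2 = 240.5 mol.
Outlet amounts (n = n₀ + ν ξ):
  E: 740.1 − 2(240.5) = 259
  D: 0 + 1(240.5) = 240.5
  F: 1092 (inert)

241 mol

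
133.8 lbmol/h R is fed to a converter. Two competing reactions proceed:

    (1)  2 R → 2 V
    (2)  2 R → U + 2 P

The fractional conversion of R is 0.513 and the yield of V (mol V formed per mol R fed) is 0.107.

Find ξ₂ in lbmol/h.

Yield of V: 2ξ₁ / 133.8 = 0.107 → ξ₁ = 7.158 lbmol/h.
Conversion of R: 2ξ₁ + 2ξ₂ = 0.513 × 133.8 = 68.64 → ξ₂ = 27.16 lbmol/h.
Outlet amounts (n = n₀ + Σ ν·ξ):
  R: 133.8 − 2(7.158) − 2(27.16) = 65.16
  V: 0 + 2(7.158) = 14.32
  U: 0 + 1(27.16) = 27.16
  P: 0 + 2(27.16) = 54.32

ξ₂ = 27.2 lbmol/h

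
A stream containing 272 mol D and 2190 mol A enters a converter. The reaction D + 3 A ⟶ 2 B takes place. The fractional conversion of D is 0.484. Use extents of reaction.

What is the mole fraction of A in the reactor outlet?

D reacted = 0.484 × 272 = 131.6 mol; ν_D = −1, so ξ = 131.6/1 = 131.6 mol.
Outlet amounts (n = n₀ + ν ξ):
  D: 272 − 1(131.6) = 140.4
  A: 2190 − 3(131.6) = 1795
  B: 0 + 2(131.6) = 263.3
Total out = 2199 mol; y_A = 1795 / 2199 = 0.8164.

0.816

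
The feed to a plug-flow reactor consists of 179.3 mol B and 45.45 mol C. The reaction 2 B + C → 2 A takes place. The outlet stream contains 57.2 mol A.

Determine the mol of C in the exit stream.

For A: n = n₀ + 2ξ → 57.2 = 0 + 2ξ, giving ξ = 28.6 mol.
Outlet amounts (n = n₀ + ν ξ):
  B: 179.3 − 2(28.6) = 122.1
  C: 45.45 − 1(28.6) = 16.85
  A: 0 + 2(28.6) = 57.2

16.9 mol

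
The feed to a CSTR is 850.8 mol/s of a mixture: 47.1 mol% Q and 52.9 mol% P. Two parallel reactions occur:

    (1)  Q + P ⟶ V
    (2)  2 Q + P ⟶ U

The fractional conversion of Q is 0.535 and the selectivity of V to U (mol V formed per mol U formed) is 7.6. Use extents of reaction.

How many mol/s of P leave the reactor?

Conversion of Q: Q consumed = 0.535 × 400.7 = 214.4 mol/s = 1ξ₁ + 2ξ₂.
Selectivity: 1ξ₁ / (1ξ₂) = 7.6 → ξ₁ = 7.6 ξ₂.
Substitute: (1·7.6 + 2) ξ₂ = 214.4 → ξ₂ = 22.33 mol/s, ξ₁ = 169.7 mol/s.
Outlet amounts (n = n₀ + Σ ν·ξ):
  Q: 400.7 − 1(169.7) − 2(22.33) = 186.3
  P: 450.1 − 1(169.7) − 1(22.33) = 258
  V: 0 + 1(169.7) = 169.7
  U: 0 + 1(22.33) = 22.33

258 mol/s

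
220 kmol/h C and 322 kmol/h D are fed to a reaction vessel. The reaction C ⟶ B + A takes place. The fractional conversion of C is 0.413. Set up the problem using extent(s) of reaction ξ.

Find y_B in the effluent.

C reacted = 0.413 × 220 = 90.86 kmol/h; ν_C = −1, so ξ = 90.86/1 = 90.86 kmol/h.
Outlet amounts (n = n₀ + ν ξ):
  C: 220 − 1(90.86) = 129.1
  B: 0 + 1(90.86) = 90.86
  A: 0 + 1(90.86) = 90.86
  D: 322 (inert)
Total out = 632.9 kmol/h; y_B = 90.86 / 632.9 = 0.1436.

0.144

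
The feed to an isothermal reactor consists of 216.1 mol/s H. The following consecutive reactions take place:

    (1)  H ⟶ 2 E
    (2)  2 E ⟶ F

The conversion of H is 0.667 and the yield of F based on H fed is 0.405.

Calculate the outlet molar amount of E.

113 mol/s

Conversion of H: H consumed = 1ξ₁ = 0.667 × 216.1 → ξ₁ = 144.1 mol/s.
Yield of F: 1ξ₂ / 216.1 = 0.405 → ξ₂ = 87.52 mol/s.
Outlet amounts (n = n₀ + Σ ν·ξ):
  H: 216.1 − 1(144.1) = 71.96
  E: 0 + 2(144.1) − 2(87.52) = 113.2
  F: 0 + 1(87.52) = 87.52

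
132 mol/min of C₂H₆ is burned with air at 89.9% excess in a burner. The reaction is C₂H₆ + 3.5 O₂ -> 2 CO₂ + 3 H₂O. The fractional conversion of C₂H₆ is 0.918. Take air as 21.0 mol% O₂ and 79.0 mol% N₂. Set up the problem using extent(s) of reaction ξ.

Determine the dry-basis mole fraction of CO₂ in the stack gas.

Stoichiometric O₂ = 3.5 × 132 = 462 mol/min; O₂ fed = 462 × 1.899 = 877.3 mol/min.
N₂ fed = 877.3 × 79/21 = 3300 mol/min.
Fuel reacted = 0.918 × 132 → ξ = 121.2 mol/min.
Outlet (n = n₀ + ν ξ):
  C₂H₆: 132 − 1(121.2) = 10.82
  O₂: 877.3 − 3.5(121.2) = 453.2
  N₂: 3300 (inert)
  CO₂: 0 + 2(121.2) = 242.4
  H₂O: 0 + 3(121.2) = 363.5
Dry total = 4007 mol/min; y_CO₂ (dry) = 242.4 / 4007 = 0.06048.

0.0605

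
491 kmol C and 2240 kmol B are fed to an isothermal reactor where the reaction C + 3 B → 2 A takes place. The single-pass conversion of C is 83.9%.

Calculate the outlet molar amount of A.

C reacted = 0.839 × 491 = 411.9 kmol; ν_C = −1, so ξ = 411.9/1 = 411.9 kmol.
Outlet amounts (n = n₀ + ν ξ):
  C: 491 − 1(411.9) = 79.05
  B: 2240 − 3(411.9) = 1004
  A: 0 + 2(411.9) = 823.9

824 kmol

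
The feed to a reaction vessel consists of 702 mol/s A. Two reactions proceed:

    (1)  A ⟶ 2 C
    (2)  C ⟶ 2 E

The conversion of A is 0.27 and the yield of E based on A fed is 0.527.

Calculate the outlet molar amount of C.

Conversion of A: A consumed = 1ξ₁ = 0.27 × 702 → ξ₁ = 189.5 mol/s.
Yield of E: 2ξ₂ / 702 = 0.527 → ξ₂ = 185 mol/s.
Outlet amounts (n = n₀ + Σ ν·ξ):
  A: 702 − 1(189.5) = 512.5
  C: 0 + 2(189.5) − 1(185) = 194.1
  E: 0 + 2(185) = 370

194 mol/s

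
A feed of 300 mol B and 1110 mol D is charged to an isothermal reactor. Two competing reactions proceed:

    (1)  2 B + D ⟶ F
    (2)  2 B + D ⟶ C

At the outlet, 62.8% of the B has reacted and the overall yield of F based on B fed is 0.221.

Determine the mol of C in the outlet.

27.9 mol

Yield of F: 1ξ₁ / 300 = 0.221 → ξ₁ = 66.3 mol.
Conversion of B: 2ξ₁ + 2ξ₂ = 0.628 × 300 = 188.4 → ξ₂ = 27.9 mol.
Outlet amounts (n = n₀ + Σ ν·ξ):
  B: 300 − 2(66.3) − 2(27.9) = 111.6
  D: 1110 − 1(66.3) − 1(27.9) = 1016
  F: 0 + 1(66.3) = 66.3
  C: 0 + 1(27.9) = 27.9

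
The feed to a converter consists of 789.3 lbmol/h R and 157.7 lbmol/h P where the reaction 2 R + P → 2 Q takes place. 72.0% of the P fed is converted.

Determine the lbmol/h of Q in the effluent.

P reacted = 0.72 × 157.7 = 113.5 lbmol/h; ν_P = −1, so ξ = 113.5/1 = 113.5 lbmol/h.
Outlet amounts (n = n₀ + ν ξ):
  R: 789.3 − 2(113.5) = 562.2
  P: 157.7 − 1(113.5) = 44.16
  Q: 0 + 2(113.5) = 227.1

227 lbmol/h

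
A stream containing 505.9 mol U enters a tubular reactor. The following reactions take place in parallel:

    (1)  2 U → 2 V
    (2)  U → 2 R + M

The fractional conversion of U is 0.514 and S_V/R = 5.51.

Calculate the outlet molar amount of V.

Conversion of U: U consumed = 0.514 × 505.9 = 260 mol = 2ξ₁ + 1ξ₂.
Selectivity: 2ξ₁ / (2ξ₂) = 5.51 → ξ₁ = 5.51 ξ₂.
Substitute: (2·5.51 + 1) ξ₂ = 260 → ξ₂ = 21.63 mol, ξ₁ = 119.2 mol.
Outlet amounts (n = n₀ + Σ ν·ξ):
  U: 505.9 − 2(119.2) − 1(21.63) = 245.9
  V: 0 + 2(119.2) = 238.4
  R: 0 + 2(21.63) = 43.27
  M: 0 + 1(21.63) = 21.63

238 mol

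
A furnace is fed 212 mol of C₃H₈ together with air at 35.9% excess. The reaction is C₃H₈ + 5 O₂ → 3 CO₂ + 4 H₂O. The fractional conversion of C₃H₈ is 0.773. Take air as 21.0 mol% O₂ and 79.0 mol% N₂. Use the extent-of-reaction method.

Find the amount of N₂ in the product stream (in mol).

5420 mol

Stoichiometric O₂ = 5 × 212 = 1060 mol; O₂ fed = 1060 × 1.359 = 1441 mol.
N₂ fed = 1441 × 79/21 = 5419 mol.
Fuel reacted = 0.773 × 212 → ξ = 163.9 mol.
Outlet (n = n₀ + ν ξ):
  C₃H₈: 212 − 1(163.9) = 48.12
  O₂: 1441 − 5(163.9) = 621.2
  N₂: 5419 (inert)
  CO₂: 0 + 3(163.9) = 491.6
  H₂O: 0 + 4(163.9) = 655.5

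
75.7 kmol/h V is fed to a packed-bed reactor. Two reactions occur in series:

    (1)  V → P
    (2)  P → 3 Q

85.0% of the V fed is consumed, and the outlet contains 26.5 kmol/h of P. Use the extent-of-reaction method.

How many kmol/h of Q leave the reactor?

Conversion of V: V consumed = 1ξ₁ = 0.85 × 75.7 → ξ₁ = 64.34 kmol/h.
P balance: n_P = 0 + 1ξ₁ − 1ξ₂ = 26.5 → ξ₂ = (1·64.34 − 26.5)/1 = 37.84 kmol/h.
Outlet amounts (n = n₀ + Σ ν·ξ):
  V: 75.7 − 1(64.34) = 11.36
  P: 0 + 1(64.34) − 1(37.84) = 26.5
  Q: 0 + 3(37.84) = 113.5

114 kmol/h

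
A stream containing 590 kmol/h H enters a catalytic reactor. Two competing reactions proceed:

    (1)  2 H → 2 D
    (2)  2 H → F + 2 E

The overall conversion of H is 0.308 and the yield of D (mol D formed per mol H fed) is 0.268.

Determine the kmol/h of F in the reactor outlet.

11.8 kmol/h

Yield of D: 2ξ₁ / 590 = 0.268 → ξ₁ = 79.06 kmol/h.
Conversion of H: 2ξ₁ + 2ξ₂ = 0.308 × 590 = 181.7 → ξ₂ = 11.8 kmol/h.
Outlet amounts (n = n₀ + Σ ν·ξ):
  H: 590 − 2(79.06) − 2(11.8) = 408.3
  D: 0 + 2(79.06) = 158.1
  F: 0 + 1(11.8) = 11.8
  E: 0 + 2(11.8) = 23.6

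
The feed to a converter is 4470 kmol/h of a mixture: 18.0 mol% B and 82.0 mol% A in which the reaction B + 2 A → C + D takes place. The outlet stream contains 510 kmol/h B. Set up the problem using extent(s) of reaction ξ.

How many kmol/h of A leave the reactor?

3080 kmol/h

For B: n = n₀ − 1ξ → 510 = 804.6 − 1ξ, giving ξ = 294.6 kmol/h.
Outlet amounts (n = n₀ + ν ξ):
  B: 804.6 − 1(294.6) = 510
  A: 3665 − 2(294.6) = 3076
  C: 0 + 1(294.6) = 294.6
  D: 0 + 1(294.6) = 294.6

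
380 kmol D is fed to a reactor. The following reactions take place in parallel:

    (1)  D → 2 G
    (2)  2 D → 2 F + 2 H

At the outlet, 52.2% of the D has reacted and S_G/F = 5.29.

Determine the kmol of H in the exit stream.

Conversion of D: D consumed = 0.522 × 380 = 198.4 kmol = 1ξ₁ + 2ξ₂.
Selectivity: 2ξ₁ / (2ξ₂) = 5.29 → ξ₁ = 5.29 ξ₂.
Substitute: (1·5.29 + 2) ξ₂ = 198.4 → ξ₂ = 27.21 kmol, ξ₁ = 143.9 kmol.
Outlet amounts (n = n₀ + Σ ν·ξ):
  D: 380 − 1(143.9) − 2(27.21) = 181.6
  G: 0 + 2(143.9) = 287.9
  F: 0 + 2(27.21) = 54.42
  H: 0 + 2(27.21) = 54.42

54.4 kmol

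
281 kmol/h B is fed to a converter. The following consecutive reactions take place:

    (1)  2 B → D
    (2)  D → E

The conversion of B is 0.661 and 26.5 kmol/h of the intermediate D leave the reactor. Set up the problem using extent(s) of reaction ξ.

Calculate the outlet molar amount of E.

Conversion of B: B consumed = 2ξ₁ = 0.661 × 281 → ξ₁ = 92.87 kmol/h.
D balance: n_D = 0 + 1ξ₁ − 1ξ₂ = 26.5 → ξ₂ = (1·92.87 − 26.5)/1 = 66.37 kmol/h.
Outlet amounts (n = n₀ + Σ ν·ξ):
  B: 281 − 2(92.87) = 95.26
  D: 0 + 1(92.87) − 1(66.37) = 26.5
  E: 0 + 1(66.37) = 66.37

66.4 kmol/h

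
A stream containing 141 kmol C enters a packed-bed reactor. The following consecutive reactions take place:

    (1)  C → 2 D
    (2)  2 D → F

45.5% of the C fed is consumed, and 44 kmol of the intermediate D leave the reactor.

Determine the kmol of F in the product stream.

42.2 kmol

Conversion of C: C consumed = 1ξ₁ = 0.455 × 141 → ξ₁ = 64.16 kmol.
D balance: n_D = 0 + 2ξ₁ − 2ξ₂ = 44 → ξ₂ = (2·64.16 − 44)/2 = 42.16 kmol.
Outlet amounts (n = n₀ + Σ ν·ξ):
  C: 141 − 1(64.16) = 76.84
  D: 0 + 2(64.16) − 2(42.16) = 44
  F: 0 + 1(42.16) = 42.16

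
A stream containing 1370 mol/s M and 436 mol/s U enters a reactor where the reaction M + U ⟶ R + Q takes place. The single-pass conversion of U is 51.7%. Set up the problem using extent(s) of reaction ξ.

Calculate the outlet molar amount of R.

225 mol/s

U reacted = 0.517 × 436 = 225.4 mol/s; ν_U = −1, so ξ = 225.4/1 = 225.4 mol/s.
Outlet amounts (n = n₀ + ν ξ):
  M: 1370 − 1(225.4) = 1145
  U: 436 − 1(225.4) = 210.6
  R: 0 + 1(225.4) = 225.4
  Q: 0 + 1(225.4) = 225.4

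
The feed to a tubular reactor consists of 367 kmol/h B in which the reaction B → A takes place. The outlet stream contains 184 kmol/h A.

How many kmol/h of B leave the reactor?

183 kmol/h

For A: n = n₀ + 1ξ → 184 = 0 + 1ξ, giving ξ = 184 kmol/h.
Outlet amounts (n = n₀ + ν ξ):
  B: 367 − 1(184) = 183
  A: 0 + 1(184) = 184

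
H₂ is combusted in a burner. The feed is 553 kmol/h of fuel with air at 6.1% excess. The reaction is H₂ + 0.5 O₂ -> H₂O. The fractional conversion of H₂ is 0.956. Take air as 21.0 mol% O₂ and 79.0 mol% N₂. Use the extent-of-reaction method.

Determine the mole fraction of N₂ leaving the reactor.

Stoichiometric O₂ = 0.5 × 553 = 276.5 kmol/h; O₂ fed = 276.5 × 1.061 = 293.4 kmol/h.
N₂ fed = 293.4 × 79/21 = 1104 kmol/h.
Fuel reacted = 0.956 × 553 → ξ = 528.7 kmol/h.
Outlet (n = n₀ + ν ξ):
  H₂: 553 − 1(528.7) = 24.33
  O₂: 293.4 − 0.5(528.7) = 29.03
  N₂: 1104 (inert)
  H₂O: 0 + 1(528.7) = 528.7
Total out = 1686 kmol/h; y_N₂ = 1104 / 1686 = 0.6547.

0.655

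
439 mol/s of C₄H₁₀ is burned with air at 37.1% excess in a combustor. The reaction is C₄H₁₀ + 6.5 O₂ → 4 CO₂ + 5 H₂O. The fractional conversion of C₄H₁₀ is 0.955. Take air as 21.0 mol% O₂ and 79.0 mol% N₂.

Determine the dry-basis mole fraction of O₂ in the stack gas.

Stoichiometric O₂ = 6.5 × 439 = 2854 mol/s; O₂ fed = 2854 × 1.371 = 3912 mol/s.
N₂ fed = 3912 × 79/21 = 14720 mol/s.
Fuel reacted = 0.955 × 439 → ξ = 419.2 mol/s.
Outlet (n = n₀ + ν ξ):
  C₄H₁₀: 439 − 1(419.2) = 19.75
  O₂: 3912 − 6.5(419.2) = 1187
  N₂: 14720 (inert)
  CO₂: 0 + 4(419.2) = 1677
  H₂O: 0 + 5(419.2) = 2096
Dry total = 17600 mol/s; y_O₂ (dry) = 1187 / 17600 = 0.06744.

0.0674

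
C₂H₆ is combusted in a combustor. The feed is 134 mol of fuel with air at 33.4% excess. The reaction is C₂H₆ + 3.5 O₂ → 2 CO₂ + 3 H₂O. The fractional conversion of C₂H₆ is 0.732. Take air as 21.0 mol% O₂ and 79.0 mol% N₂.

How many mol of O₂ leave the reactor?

282 mol

Stoichiometric O₂ = 3.5 × 134 = 469 mol; O₂ fed = 469 × 1.334 = 625.6 mol.
N₂ fed = 625.6 × 79/21 = 2354 mol.
Fuel reacted = 0.732 × 134 → ξ = 98.09 mol.
Outlet (n = n₀ + ν ξ):
  C₂H₆: 134 − 1(98.09) = 35.91
  O₂: 625.6 − 3.5(98.09) = 282.3
  N₂: 2354 (inert)
  CO₂: 0 + 2(98.09) = 196.2
  H₂O: 0 + 3(98.09) = 294.3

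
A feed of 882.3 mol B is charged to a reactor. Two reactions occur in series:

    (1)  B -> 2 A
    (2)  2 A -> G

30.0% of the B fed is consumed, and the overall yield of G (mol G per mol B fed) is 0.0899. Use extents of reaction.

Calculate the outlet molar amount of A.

Conversion of B: B consumed = 1ξ₁ = 0.3 × 882.3 → ξ₁ = 264.7 mol.
Yield of G: 1ξ₂ / 882.3 = 0.0899 → ξ₂ = 79.32 mol.
Outlet amounts (n = n₀ + Σ ν·ξ):
  B: 882.3 − 1(264.7) = 617.6
  A: 0 + 2(264.7) − 2(79.32) = 370.7
  G: 0 + 1(79.32) = 79.32

371 mol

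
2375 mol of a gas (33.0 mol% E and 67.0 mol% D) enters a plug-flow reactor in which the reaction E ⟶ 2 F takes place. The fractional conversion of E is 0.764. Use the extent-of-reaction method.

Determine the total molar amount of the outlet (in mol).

E reacted = 0.764 × 783.8 = 598.8 mol; ν_E = −1, so ξ = 598.8/1 = 598.8 mol.
Outlet amounts (n = n₀ + ν ξ):
  E: 783.8 − 1(598.8) = 185
  F: 0 + 2(598.8) = 1198
  D: 1591 (inert)
Total out = 185 + 1198 + 1591 = 2974 mol.

2970 mol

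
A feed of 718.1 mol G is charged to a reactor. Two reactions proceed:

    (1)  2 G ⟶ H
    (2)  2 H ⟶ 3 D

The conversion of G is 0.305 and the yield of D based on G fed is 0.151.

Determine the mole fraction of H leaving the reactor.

0.0577

Conversion of G: G consumed = 2ξ₁ = 0.305 × 718.1 → ξ₁ = 109.5 mol.
Yield of D: 3ξ₂ / 718.1 = 0.151 → ξ₂ = 36.14 mol.
Outlet amounts (n = n₀ + Σ ν·ξ):
  G: 718.1 − 2(109.5) = 499.1
  H: 0 + 1(109.5) − 2(36.14) = 37.22
  D: 0 + 3(36.14) = 108.4
Total out = 644.7 mol; y_H = 37.22 / 644.7 = 0.05773.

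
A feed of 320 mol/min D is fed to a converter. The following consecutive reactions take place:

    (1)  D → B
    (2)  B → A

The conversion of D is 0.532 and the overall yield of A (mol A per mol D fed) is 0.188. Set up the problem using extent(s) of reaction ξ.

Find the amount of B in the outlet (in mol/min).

110 mol/min

Conversion of D: D consumed = 1ξ₁ = 0.532 × 320 → ξ₁ = 170.2 mol/min.
Yield of A: 1ξ₂ / 320 = 0.188 → ξ₂ = 60.16 mol/min.
Outlet amounts (n = n₀ + Σ ν·ξ):
  D: 320 − 1(170.2) = 149.8
  B: 0 + 1(170.2) − 1(60.16) = 110.1
  A: 0 + 1(60.16) = 60.16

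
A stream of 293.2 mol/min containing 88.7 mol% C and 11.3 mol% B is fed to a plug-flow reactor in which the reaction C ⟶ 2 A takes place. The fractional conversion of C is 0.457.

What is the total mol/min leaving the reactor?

412 mol/min

C reacted = 0.457 × 260.1 = 118.9 mol/min; ν_C = −1, so ξ = 118.9/1 = 118.9 mol/min.
Outlet amounts (n = n₀ + ν ξ):
  C: 260.1 − 1(118.9) = 141.2
  A: 0 + 2(118.9) = 237.7
  B: 33.13 (inert)
Total out = 141.2 + 237.7 + 33.13 = 412.1 mol/min.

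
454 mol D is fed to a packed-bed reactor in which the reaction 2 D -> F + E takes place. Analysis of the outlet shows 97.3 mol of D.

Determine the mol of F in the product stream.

178 mol

For D: n = n₀ − 2ξ → 97.3 = 454 − 2ξ, giving ξ = 178.3 mol.
Outlet amounts (n = n₀ + ν ξ):
  D: 454 − 2(178.3) = 97.3
  F: 0 + 1(178.3) = 178.3
  E: 0 + 1(178.3) = 178.3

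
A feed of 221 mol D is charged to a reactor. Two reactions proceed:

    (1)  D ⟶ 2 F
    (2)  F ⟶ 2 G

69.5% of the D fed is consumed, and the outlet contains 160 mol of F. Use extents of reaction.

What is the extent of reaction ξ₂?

Conversion of D: D consumed = 1ξ₁ = 0.695 × 221 → ξ₁ = 153.6 mol.
F balance: n_F = 0 + 2ξ₁ − 1ξ₂ = 160 → ξ₂ = (2·153.6 − 160)/1 = 147.2 mol.
Outlet amounts (n = n₀ + Σ ν·ξ):
  D: 221 − 1(153.6) = 67.41
  F: 0 + 2(153.6) − 1(147.2) = 160
  G: 0 + 2(147.2) = 294.4

ξ₂ = 147 mol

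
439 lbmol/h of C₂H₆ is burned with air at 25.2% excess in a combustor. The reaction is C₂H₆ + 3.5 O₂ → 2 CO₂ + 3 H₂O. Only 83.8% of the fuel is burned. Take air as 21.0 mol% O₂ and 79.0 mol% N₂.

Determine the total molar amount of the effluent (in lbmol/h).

9780 lbmol/h

Stoichiometric O₂ = 3.5 × 439 = 1536 lbmol/h; O₂ fed = 1536 × 1.252 = 1924 lbmol/h.
N₂ fed = 1924 × 79/21 = 7237 lbmol/h.
Fuel reacted = 0.838 × 439 → ξ = 367.9 lbmol/h.
Outlet (n = n₀ + ν ξ):
  C₂H₆: 439 − 1(367.9) = 71.12
  O₂: 1924 − 3.5(367.9) = 636.1
  N₂: 7237 (inert)
  CO₂: 0 + 2(367.9) = 735.8
  H₂O: 0 + 3(367.9) = 1104
Total out = 71.12 + 636.1 + 7237 + 735.8 + 1104 = 9783 lbmol/h.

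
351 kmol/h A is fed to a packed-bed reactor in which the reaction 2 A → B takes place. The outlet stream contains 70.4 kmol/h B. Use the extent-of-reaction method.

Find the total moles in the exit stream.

For B: n = n₀ + 1ξ → 70.4 = 0 + 1ξ, giving ξ = 70.4 kmol/h.
Outlet amounts (n = n₀ + ν ξ):
  A: 351 − 2(70.4) = 210.2
  B: 0 + 1(70.4) = 70.4
Total out = 210.2 + 70.4 = 280.6 kmol/h.

281 kmol/h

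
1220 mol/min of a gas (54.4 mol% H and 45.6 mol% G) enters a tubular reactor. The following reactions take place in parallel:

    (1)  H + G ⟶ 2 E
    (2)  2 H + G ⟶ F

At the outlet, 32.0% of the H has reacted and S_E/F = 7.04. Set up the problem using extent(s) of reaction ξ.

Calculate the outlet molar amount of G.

382 mol/min

Conversion of H: H consumed = 0.32 × 663.7 = 212.4 mol/min = 1ξ₁ + 2ξ₂.
Selectivity: 2ξ₁ / (1ξ₂) = 7.04 → ξ₁ = 3.52 ξ₂.
Substitute: (1·3.52 + 2) ξ₂ = 212.4 → ξ₂ = 38.47 mol/min, ξ₁ = 135.4 mol/min.
Outlet amounts (n = n₀ + Σ ν·ξ):
  H: 663.7 − 1(135.4) − 2(38.47) = 451.3
  G: 556.3 − 1(135.4) − 1(38.47) = 382.4
  E: 0 + 2(135.4) = 270.9
  F: 0 + 1(38.47) = 38.47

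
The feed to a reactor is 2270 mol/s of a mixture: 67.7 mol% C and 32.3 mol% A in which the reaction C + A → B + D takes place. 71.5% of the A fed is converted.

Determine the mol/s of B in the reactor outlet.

A reacted = 0.715 × 733.2 = 524.2 mol/s; ν_A = −1, so ξ = 524.2/1 = 524.2 mol/s.
Outlet amounts (n = n₀ + ν ξ):
  C: 1537 − 1(524.2) = 1013
  A: 733.2 − 1(524.2) = 209
  B: 0 + 1(524.2) = 524.2
  D: 0 + 1(524.2) = 524.2

524 mol/s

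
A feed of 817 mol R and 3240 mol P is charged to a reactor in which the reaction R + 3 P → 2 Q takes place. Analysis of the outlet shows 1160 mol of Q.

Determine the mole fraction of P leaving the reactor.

For Q: n = n₀ + 2ξ → 1160 = 0 + 2ξ, giving ξ = 580 mol.
Outlet amounts (n = n₀ + ν ξ):
  R: 817 − 1(580) = 237
  P: 3240 − 3(580) = 1500
  Q: 0 + 2(580) = 1160
Total out = 2897 mol; y_P = 1500 / 2897 = 0.5178.

0.518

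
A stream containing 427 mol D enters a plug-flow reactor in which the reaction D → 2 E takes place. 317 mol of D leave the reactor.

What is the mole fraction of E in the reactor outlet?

0.41

For D: n = n₀ − 1ξ → 317 = 427 − 1ξ, giving ξ = 110 mol.
Outlet amounts (n = n₀ + ν ξ):
  D: 427 − 1(110) = 317
  E: 0 + 2(110) = 220
Total out = 537 mol; y_E = 220 / 537 = 0.4097.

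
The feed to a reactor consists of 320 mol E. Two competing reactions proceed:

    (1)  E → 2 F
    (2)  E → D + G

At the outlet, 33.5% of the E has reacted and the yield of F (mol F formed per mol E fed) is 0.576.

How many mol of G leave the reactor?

Yield of F: 2ξ₁ / 320 = 0.576 → ξ₁ = 92.16 mol.
Conversion of E: 1ξ₁ + 1ξ₂ = 0.335 × 320 = 107.2 → ξ₂ = 15.04 mol.
Outlet amounts (n = n₀ + Σ ν·ξ):
  E: 320 − 1(92.16) − 1(15.04) = 212.8
  F: 0 + 2(92.16) = 184.3
  D: 0 + 1(15.04) = 15.04
  G: 0 + 1(15.04) = 15.04

15 mol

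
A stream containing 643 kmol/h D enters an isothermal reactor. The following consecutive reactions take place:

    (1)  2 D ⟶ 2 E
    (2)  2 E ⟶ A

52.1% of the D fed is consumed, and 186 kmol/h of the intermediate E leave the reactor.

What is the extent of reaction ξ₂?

ξ₂ = 74.5 kmol/h

Conversion of D: D consumed = 2ξ₁ = 0.521 × 643 → ξ₁ = 167.5 kmol/h.
E balance: n_E = 0 + 2ξ₁ − 2ξ₂ = 186 → ξ₂ = (2·167.5 − 186)/2 = 74.5 kmol/h.
Outlet amounts (n = n₀ + Σ ν·ξ):
  D: 643 − 2(167.5) = 308
  E: 0 + 2(167.5) − 2(74.5) = 186
  A: 0 + 1(74.5) = 74.5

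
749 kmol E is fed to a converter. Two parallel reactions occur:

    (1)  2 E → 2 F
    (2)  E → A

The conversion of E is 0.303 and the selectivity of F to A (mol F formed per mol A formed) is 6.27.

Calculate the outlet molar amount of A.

Conversion of E: E consumed = 0.303 × 749 = 226.9 kmol = 2ξ₁ + 1ξ₂.
Selectivity: 2ξ₁ / (1ξ₂) = 6.27 → ξ₁ = 3.135 ξ₂.
Substitute: (2·3.135 + 1) ξ₂ = 226.9 → ξ₂ = 31.22 kmol, ξ₁ = 97.87 kmol.
Outlet amounts (n = n₀ + Σ ν·ξ):
  E: 749 − 2(97.87) − 1(31.22) = 522.1
  F: 0 + 2(97.87) = 195.7
  A: 0 + 1(31.22) = 31.22

31.2 kmol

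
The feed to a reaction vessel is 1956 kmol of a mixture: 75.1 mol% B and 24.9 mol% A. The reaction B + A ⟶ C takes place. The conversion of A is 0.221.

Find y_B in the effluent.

0.736

A reacted = 0.221 × 487 = 107.6 kmol; ν_A = −1, so ξ = 107.6/1 = 107.6 kmol.
Outlet amounts (n = n₀ + ν ξ):
  B: 1469 − 1(107.6) = 1361
  A: 487 − 1(107.6) = 379.4
  C: 0 + 1(107.6) = 107.6
Total out = 1848 kmol; y_B = 1361 / 1848 = 0.7365.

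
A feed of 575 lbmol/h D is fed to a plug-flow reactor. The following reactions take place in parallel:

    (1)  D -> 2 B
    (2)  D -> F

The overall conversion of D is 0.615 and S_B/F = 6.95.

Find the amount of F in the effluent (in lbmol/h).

79 lbmol/h

Conversion of D: D consumed = 0.615 × 575 = 353.6 lbmol/h = 1ξ₁ + 1ξ₂.
Selectivity: 2ξ₁ / (1ξ₂) = 6.95 → ξ₁ = 3.475 ξ₂.
Substitute: (1·3.475 + 1) ξ₂ = 353.6 → ξ₂ = 79.02 lbmol/h, ξ₁ = 274.6 lbmol/h.
Outlet amounts (n = n₀ + Σ ν·ξ):
  D: 575 − 1(274.6) − 1(79.02) = 221.4
  B: 0 + 2(274.6) = 549.2
  F: 0 + 1(79.02) = 79.02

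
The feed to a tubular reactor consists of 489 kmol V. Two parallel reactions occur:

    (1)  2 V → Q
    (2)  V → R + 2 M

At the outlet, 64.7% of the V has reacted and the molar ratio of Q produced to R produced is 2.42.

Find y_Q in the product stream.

0.281

Conversion of V: V consumed = 0.647 × 489 = 316.4 kmol = 2ξ₁ + 1ξ₂.
Selectivity: 1ξ₁ / (1ξ₂) = 2.42 → ξ₁ = 2.42 ξ₂.
Substitute: (2·2.42 + 1) ξ₂ = 316.4 → ξ₂ = 54.18 kmol, ξ₁ = 131.1 kmol.
Outlet amounts (n = n₀ + Σ ν·ξ):
  V: 489 − 2(131.1) − 1(54.18) = 172.6
  Q: 0 + 1(131.1) = 131.1
  R: 0 + 1(54.18) = 54.18
  M: 0 + 2(54.18) = 108.4
Total out = 466.2 kmol; y_Q = 131.1 / 466.2 = 0.2812.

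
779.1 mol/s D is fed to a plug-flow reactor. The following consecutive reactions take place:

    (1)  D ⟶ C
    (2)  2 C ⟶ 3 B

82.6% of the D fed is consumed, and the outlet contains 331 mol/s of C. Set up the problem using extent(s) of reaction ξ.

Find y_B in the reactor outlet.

0.501

Conversion of D: D consumed = 1ξ₁ = 0.826 × 779.1 → ξ₁ = 643.5 mol/s.
C balance: n_C = 0 + 1ξ₁ − 2ξ₂ = 331 → ξ₂ = (1·643.5 − 331)/2 = 156.3 mol/s.
Outlet amounts (n = n₀ + Σ ν·ξ):
  D: 779.1 − 1(643.5) = 135.6
  C: 0 + 1(643.5) − 2(156.3) = 331
  B: 0 + 3(156.3) = 468.8
Total out = 935.4 mol/s; y_B = 468.8 / 935.4 = 0.5012.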